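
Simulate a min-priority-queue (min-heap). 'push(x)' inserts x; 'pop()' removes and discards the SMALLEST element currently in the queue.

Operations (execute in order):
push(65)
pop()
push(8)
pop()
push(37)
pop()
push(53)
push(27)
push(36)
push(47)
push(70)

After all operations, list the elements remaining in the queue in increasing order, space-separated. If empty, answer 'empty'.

Answer: 27 36 47 53 70

Derivation:
push(65): heap contents = [65]
pop() → 65: heap contents = []
push(8): heap contents = [8]
pop() → 8: heap contents = []
push(37): heap contents = [37]
pop() → 37: heap contents = []
push(53): heap contents = [53]
push(27): heap contents = [27, 53]
push(36): heap contents = [27, 36, 53]
push(47): heap contents = [27, 36, 47, 53]
push(70): heap contents = [27, 36, 47, 53, 70]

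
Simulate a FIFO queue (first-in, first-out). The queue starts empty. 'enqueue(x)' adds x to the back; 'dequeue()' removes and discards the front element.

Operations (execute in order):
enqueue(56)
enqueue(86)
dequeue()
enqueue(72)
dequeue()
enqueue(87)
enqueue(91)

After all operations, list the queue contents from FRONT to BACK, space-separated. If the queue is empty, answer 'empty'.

enqueue(56): [56]
enqueue(86): [56, 86]
dequeue(): [86]
enqueue(72): [86, 72]
dequeue(): [72]
enqueue(87): [72, 87]
enqueue(91): [72, 87, 91]

Answer: 72 87 91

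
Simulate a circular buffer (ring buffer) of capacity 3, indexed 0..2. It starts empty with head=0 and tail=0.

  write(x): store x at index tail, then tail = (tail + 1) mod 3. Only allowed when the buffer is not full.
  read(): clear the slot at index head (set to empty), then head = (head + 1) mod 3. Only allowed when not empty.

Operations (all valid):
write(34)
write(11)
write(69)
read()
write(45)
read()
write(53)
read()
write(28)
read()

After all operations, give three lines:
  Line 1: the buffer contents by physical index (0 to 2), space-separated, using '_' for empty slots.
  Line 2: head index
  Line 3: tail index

write(34): buf=[34 _ _], head=0, tail=1, size=1
write(11): buf=[34 11 _], head=0, tail=2, size=2
write(69): buf=[34 11 69], head=0, tail=0, size=3
read(): buf=[_ 11 69], head=1, tail=0, size=2
write(45): buf=[45 11 69], head=1, tail=1, size=3
read(): buf=[45 _ 69], head=2, tail=1, size=2
write(53): buf=[45 53 69], head=2, tail=2, size=3
read(): buf=[45 53 _], head=0, tail=2, size=2
write(28): buf=[45 53 28], head=0, tail=0, size=3
read(): buf=[_ 53 28], head=1, tail=0, size=2

Answer: _ 53 28
1
0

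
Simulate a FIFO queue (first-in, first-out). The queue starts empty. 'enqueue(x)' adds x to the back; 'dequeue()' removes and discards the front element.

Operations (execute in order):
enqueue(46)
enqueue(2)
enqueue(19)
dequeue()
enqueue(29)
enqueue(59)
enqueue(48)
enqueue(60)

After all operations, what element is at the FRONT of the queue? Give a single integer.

Answer: 2

Derivation:
enqueue(46): queue = [46]
enqueue(2): queue = [46, 2]
enqueue(19): queue = [46, 2, 19]
dequeue(): queue = [2, 19]
enqueue(29): queue = [2, 19, 29]
enqueue(59): queue = [2, 19, 29, 59]
enqueue(48): queue = [2, 19, 29, 59, 48]
enqueue(60): queue = [2, 19, 29, 59, 48, 60]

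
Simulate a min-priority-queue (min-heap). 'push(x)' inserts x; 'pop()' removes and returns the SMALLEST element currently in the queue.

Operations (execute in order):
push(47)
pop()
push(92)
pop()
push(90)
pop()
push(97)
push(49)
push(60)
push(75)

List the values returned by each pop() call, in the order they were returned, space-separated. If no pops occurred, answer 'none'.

push(47): heap contents = [47]
pop() → 47: heap contents = []
push(92): heap contents = [92]
pop() → 92: heap contents = []
push(90): heap contents = [90]
pop() → 90: heap contents = []
push(97): heap contents = [97]
push(49): heap contents = [49, 97]
push(60): heap contents = [49, 60, 97]
push(75): heap contents = [49, 60, 75, 97]

Answer: 47 92 90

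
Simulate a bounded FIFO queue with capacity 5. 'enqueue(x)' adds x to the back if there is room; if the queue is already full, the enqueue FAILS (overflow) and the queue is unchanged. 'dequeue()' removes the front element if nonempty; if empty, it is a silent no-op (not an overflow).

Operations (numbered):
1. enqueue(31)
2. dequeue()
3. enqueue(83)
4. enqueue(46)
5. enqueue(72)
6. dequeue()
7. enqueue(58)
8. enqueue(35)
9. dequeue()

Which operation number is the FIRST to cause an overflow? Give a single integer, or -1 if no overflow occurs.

1. enqueue(31): size=1
2. dequeue(): size=0
3. enqueue(83): size=1
4. enqueue(46): size=2
5. enqueue(72): size=3
6. dequeue(): size=2
7. enqueue(58): size=3
8. enqueue(35): size=4
9. dequeue(): size=3

Answer: -1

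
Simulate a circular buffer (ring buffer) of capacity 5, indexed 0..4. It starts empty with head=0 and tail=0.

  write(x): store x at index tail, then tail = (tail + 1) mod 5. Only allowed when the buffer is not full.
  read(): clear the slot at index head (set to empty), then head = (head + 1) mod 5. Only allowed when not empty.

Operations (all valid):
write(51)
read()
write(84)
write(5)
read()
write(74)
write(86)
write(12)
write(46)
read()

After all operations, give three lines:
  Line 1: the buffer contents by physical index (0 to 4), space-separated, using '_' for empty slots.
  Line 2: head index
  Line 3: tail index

Answer: 12 46 _ 74 86
3
2

Derivation:
write(51): buf=[51 _ _ _ _], head=0, tail=1, size=1
read(): buf=[_ _ _ _ _], head=1, tail=1, size=0
write(84): buf=[_ 84 _ _ _], head=1, tail=2, size=1
write(5): buf=[_ 84 5 _ _], head=1, tail=3, size=2
read(): buf=[_ _ 5 _ _], head=2, tail=3, size=1
write(74): buf=[_ _ 5 74 _], head=2, tail=4, size=2
write(86): buf=[_ _ 5 74 86], head=2, tail=0, size=3
write(12): buf=[12 _ 5 74 86], head=2, tail=1, size=4
write(46): buf=[12 46 5 74 86], head=2, tail=2, size=5
read(): buf=[12 46 _ 74 86], head=3, tail=2, size=4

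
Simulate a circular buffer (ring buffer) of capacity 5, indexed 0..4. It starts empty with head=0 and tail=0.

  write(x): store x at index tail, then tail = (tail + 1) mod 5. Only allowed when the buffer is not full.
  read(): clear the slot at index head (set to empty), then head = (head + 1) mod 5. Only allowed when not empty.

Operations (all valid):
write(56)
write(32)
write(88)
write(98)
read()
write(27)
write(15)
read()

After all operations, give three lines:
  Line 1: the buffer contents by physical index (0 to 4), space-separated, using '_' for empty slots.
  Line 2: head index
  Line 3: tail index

write(56): buf=[56 _ _ _ _], head=0, tail=1, size=1
write(32): buf=[56 32 _ _ _], head=0, tail=2, size=2
write(88): buf=[56 32 88 _ _], head=0, tail=3, size=3
write(98): buf=[56 32 88 98 _], head=0, tail=4, size=4
read(): buf=[_ 32 88 98 _], head=1, tail=4, size=3
write(27): buf=[_ 32 88 98 27], head=1, tail=0, size=4
write(15): buf=[15 32 88 98 27], head=1, tail=1, size=5
read(): buf=[15 _ 88 98 27], head=2, tail=1, size=4

Answer: 15 _ 88 98 27
2
1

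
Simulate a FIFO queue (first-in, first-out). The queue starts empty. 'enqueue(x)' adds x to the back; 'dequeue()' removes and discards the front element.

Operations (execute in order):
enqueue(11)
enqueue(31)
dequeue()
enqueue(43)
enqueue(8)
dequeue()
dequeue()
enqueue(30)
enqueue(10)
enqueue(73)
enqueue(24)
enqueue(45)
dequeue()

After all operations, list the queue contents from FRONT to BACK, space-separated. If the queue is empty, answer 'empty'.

enqueue(11): [11]
enqueue(31): [11, 31]
dequeue(): [31]
enqueue(43): [31, 43]
enqueue(8): [31, 43, 8]
dequeue(): [43, 8]
dequeue(): [8]
enqueue(30): [8, 30]
enqueue(10): [8, 30, 10]
enqueue(73): [8, 30, 10, 73]
enqueue(24): [8, 30, 10, 73, 24]
enqueue(45): [8, 30, 10, 73, 24, 45]
dequeue(): [30, 10, 73, 24, 45]

Answer: 30 10 73 24 45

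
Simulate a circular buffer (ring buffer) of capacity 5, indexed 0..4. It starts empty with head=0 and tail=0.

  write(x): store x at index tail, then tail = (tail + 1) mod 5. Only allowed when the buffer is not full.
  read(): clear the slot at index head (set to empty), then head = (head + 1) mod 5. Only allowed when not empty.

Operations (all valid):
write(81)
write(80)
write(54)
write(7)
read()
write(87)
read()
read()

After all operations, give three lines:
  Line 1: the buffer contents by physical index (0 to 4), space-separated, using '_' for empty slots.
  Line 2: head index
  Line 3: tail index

write(81): buf=[81 _ _ _ _], head=0, tail=1, size=1
write(80): buf=[81 80 _ _ _], head=0, tail=2, size=2
write(54): buf=[81 80 54 _ _], head=0, tail=3, size=3
write(7): buf=[81 80 54 7 _], head=0, tail=4, size=4
read(): buf=[_ 80 54 7 _], head=1, tail=4, size=3
write(87): buf=[_ 80 54 7 87], head=1, tail=0, size=4
read(): buf=[_ _ 54 7 87], head=2, tail=0, size=3
read(): buf=[_ _ _ 7 87], head=3, tail=0, size=2

Answer: _ _ _ 7 87
3
0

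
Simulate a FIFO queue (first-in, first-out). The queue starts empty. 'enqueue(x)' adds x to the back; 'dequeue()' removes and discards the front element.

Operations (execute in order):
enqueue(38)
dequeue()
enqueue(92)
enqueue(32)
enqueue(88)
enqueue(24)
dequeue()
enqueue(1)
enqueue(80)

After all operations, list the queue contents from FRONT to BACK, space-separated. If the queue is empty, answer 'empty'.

enqueue(38): [38]
dequeue(): []
enqueue(92): [92]
enqueue(32): [92, 32]
enqueue(88): [92, 32, 88]
enqueue(24): [92, 32, 88, 24]
dequeue(): [32, 88, 24]
enqueue(1): [32, 88, 24, 1]
enqueue(80): [32, 88, 24, 1, 80]

Answer: 32 88 24 1 80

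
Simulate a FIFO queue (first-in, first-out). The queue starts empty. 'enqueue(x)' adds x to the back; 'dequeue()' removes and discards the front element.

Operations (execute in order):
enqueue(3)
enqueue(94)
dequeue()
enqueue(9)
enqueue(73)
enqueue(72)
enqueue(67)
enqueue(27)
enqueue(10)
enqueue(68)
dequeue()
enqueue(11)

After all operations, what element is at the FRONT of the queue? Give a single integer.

Answer: 9

Derivation:
enqueue(3): queue = [3]
enqueue(94): queue = [3, 94]
dequeue(): queue = [94]
enqueue(9): queue = [94, 9]
enqueue(73): queue = [94, 9, 73]
enqueue(72): queue = [94, 9, 73, 72]
enqueue(67): queue = [94, 9, 73, 72, 67]
enqueue(27): queue = [94, 9, 73, 72, 67, 27]
enqueue(10): queue = [94, 9, 73, 72, 67, 27, 10]
enqueue(68): queue = [94, 9, 73, 72, 67, 27, 10, 68]
dequeue(): queue = [9, 73, 72, 67, 27, 10, 68]
enqueue(11): queue = [9, 73, 72, 67, 27, 10, 68, 11]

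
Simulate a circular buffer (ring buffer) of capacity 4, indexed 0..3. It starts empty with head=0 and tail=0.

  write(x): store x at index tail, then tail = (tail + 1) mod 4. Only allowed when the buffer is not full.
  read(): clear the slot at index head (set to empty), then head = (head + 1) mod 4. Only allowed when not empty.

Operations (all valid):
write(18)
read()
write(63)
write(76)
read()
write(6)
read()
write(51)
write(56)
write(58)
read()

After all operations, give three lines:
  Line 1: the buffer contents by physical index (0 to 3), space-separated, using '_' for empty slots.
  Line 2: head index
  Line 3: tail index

Answer: 51 56 58 _
0
3

Derivation:
write(18): buf=[18 _ _ _], head=0, tail=1, size=1
read(): buf=[_ _ _ _], head=1, tail=1, size=0
write(63): buf=[_ 63 _ _], head=1, tail=2, size=1
write(76): buf=[_ 63 76 _], head=1, tail=3, size=2
read(): buf=[_ _ 76 _], head=2, tail=3, size=1
write(6): buf=[_ _ 76 6], head=2, tail=0, size=2
read(): buf=[_ _ _ 6], head=3, tail=0, size=1
write(51): buf=[51 _ _ 6], head=3, tail=1, size=2
write(56): buf=[51 56 _ 6], head=3, tail=2, size=3
write(58): buf=[51 56 58 6], head=3, tail=3, size=4
read(): buf=[51 56 58 _], head=0, tail=3, size=3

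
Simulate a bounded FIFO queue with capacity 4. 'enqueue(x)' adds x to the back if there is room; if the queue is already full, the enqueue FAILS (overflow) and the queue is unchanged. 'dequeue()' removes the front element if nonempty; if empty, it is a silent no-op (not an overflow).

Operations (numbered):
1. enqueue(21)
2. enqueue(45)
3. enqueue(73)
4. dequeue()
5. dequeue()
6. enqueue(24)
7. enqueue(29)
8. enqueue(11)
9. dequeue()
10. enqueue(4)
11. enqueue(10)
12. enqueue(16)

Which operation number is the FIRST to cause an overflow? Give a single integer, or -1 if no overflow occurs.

Answer: 11

Derivation:
1. enqueue(21): size=1
2. enqueue(45): size=2
3. enqueue(73): size=3
4. dequeue(): size=2
5. dequeue(): size=1
6. enqueue(24): size=2
7. enqueue(29): size=3
8. enqueue(11): size=4
9. dequeue(): size=3
10. enqueue(4): size=4
11. enqueue(10): size=4=cap → OVERFLOW (fail)
12. enqueue(16): size=4=cap → OVERFLOW (fail)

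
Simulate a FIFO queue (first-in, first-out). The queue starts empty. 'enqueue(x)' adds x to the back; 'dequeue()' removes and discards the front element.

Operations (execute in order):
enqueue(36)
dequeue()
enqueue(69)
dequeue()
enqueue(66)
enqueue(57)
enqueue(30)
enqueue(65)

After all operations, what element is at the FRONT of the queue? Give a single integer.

Answer: 66

Derivation:
enqueue(36): queue = [36]
dequeue(): queue = []
enqueue(69): queue = [69]
dequeue(): queue = []
enqueue(66): queue = [66]
enqueue(57): queue = [66, 57]
enqueue(30): queue = [66, 57, 30]
enqueue(65): queue = [66, 57, 30, 65]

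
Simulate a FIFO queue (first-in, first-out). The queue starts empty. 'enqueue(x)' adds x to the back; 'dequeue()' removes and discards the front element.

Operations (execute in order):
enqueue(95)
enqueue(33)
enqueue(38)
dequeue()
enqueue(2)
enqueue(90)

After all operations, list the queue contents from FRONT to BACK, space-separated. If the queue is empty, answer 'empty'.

Answer: 33 38 2 90

Derivation:
enqueue(95): [95]
enqueue(33): [95, 33]
enqueue(38): [95, 33, 38]
dequeue(): [33, 38]
enqueue(2): [33, 38, 2]
enqueue(90): [33, 38, 2, 90]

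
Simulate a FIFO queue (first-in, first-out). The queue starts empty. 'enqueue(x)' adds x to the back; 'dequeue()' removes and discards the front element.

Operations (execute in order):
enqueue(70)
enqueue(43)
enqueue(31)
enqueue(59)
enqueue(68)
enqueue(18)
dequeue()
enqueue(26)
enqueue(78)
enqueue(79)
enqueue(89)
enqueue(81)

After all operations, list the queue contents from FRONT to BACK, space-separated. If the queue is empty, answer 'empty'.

enqueue(70): [70]
enqueue(43): [70, 43]
enqueue(31): [70, 43, 31]
enqueue(59): [70, 43, 31, 59]
enqueue(68): [70, 43, 31, 59, 68]
enqueue(18): [70, 43, 31, 59, 68, 18]
dequeue(): [43, 31, 59, 68, 18]
enqueue(26): [43, 31, 59, 68, 18, 26]
enqueue(78): [43, 31, 59, 68, 18, 26, 78]
enqueue(79): [43, 31, 59, 68, 18, 26, 78, 79]
enqueue(89): [43, 31, 59, 68, 18, 26, 78, 79, 89]
enqueue(81): [43, 31, 59, 68, 18, 26, 78, 79, 89, 81]

Answer: 43 31 59 68 18 26 78 79 89 81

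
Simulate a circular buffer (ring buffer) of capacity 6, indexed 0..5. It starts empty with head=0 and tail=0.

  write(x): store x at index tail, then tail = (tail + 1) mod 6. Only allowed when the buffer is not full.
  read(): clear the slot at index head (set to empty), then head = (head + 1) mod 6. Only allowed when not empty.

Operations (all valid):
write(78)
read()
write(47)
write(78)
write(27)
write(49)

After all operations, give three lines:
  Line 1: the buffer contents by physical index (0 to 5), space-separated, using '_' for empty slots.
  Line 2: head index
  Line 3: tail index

write(78): buf=[78 _ _ _ _ _], head=0, tail=1, size=1
read(): buf=[_ _ _ _ _ _], head=1, tail=1, size=0
write(47): buf=[_ 47 _ _ _ _], head=1, tail=2, size=1
write(78): buf=[_ 47 78 _ _ _], head=1, tail=3, size=2
write(27): buf=[_ 47 78 27 _ _], head=1, tail=4, size=3
write(49): buf=[_ 47 78 27 49 _], head=1, tail=5, size=4

Answer: _ 47 78 27 49 _
1
5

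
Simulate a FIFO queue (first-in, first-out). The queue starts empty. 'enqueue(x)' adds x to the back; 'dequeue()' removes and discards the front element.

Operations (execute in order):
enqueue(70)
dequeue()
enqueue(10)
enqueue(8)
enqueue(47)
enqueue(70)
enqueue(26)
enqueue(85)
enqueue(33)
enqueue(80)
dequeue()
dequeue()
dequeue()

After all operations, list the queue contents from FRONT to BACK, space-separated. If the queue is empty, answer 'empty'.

enqueue(70): [70]
dequeue(): []
enqueue(10): [10]
enqueue(8): [10, 8]
enqueue(47): [10, 8, 47]
enqueue(70): [10, 8, 47, 70]
enqueue(26): [10, 8, 47, 70, 26]
enqueue(85): [10, 8, 47, 70, 26, 85]
enqueue(33): [10, 8, 47, 70, 26, 85, 33]
enqueue(80): [10, 8, 47, 70, 26, 85, 33, 80]
dequeue(): [8, 47, 70, 26, 85, 33, 80]
dequeue(): [47, 70, 26, 85, 33, 80]
dequeue(): [70, 26, 85, 33, 80]

Answer: 70 26 85 33 80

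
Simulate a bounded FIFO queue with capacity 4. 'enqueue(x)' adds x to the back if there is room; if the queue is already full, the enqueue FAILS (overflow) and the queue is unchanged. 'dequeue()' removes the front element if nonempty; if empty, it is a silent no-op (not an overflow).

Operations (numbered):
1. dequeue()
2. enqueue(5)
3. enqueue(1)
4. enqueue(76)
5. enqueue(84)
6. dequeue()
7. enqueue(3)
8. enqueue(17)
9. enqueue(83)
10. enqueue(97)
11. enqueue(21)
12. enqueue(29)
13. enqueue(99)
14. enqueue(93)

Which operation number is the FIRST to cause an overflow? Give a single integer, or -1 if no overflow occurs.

1. dequeue(): empty, no-op, size=0
2. enqueue(5): size=1
3. enqueue(1): size=2
4. enqueue(76): size=3
5. enqueue(84): size=4
6. dequeue(): size=3
7. enqueue(3): size=4
8. enqueue(17): size=4=cap → OVERFLOW (fail)
9. enqueue(83): size=4=cap → OVERFLOW (fail)
10. enqueue(97): size=4=cap → OVERFLOW (fail)
11. enqueue(21): size=4=cap → OVERFLOW (fail)
12. enqueue(29): size=4=cap → OVERFLOW (fail)
13. enqueue(99): size=4=cap → OVERFLOW (fail)
14. enqueue(93): size=4=cap → OVERFLOW (fail)

Answer: 8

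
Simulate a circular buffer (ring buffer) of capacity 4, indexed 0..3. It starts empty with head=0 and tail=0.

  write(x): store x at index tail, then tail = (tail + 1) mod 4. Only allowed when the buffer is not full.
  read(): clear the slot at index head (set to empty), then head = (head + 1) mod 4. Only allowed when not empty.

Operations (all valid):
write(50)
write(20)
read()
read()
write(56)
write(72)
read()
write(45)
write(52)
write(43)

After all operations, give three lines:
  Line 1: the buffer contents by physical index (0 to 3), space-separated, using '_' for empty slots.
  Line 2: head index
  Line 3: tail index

Answer: 45 52 43 72
3
3

Derivation:
write(50): buf=[50 _ _ _], head=0, tail=1, size=1
write(20): buf=[50 20 _ _], head=0, tail=2, size=2
read(): buf=[_ 20 _ _], head=1, tail=2, size=1
read(): buf=[_ _ _ _], head=2, tail=2, size=0
write(56): buf=[_ _ 56 _], head=2, tail=3, size=1
write(72): buf=[_ _ 56 72], head=2, tail=0, size=2
read(): buf=[_ _ _ 72], head=3, tail=0, size=1
write(45): buf=[45 _ _ 72], head=3, tail=1, size=2
write(52): buf=[45 52 _ 72], head=3, tail=2, size=3
write(43): buf=[45 52 43 72], head=3, tail=3, size=4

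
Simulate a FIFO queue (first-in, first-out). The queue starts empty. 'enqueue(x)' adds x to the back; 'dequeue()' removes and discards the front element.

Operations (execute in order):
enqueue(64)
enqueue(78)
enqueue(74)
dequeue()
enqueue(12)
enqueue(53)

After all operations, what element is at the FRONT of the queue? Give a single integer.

enqueue(64): queue = [64]
enqueue(78): queue = [64, 78]
enqueue(74): queue = [64, 78, 74]
dequeue(): queue = [78, 74]
enqueue(12): queue = [78, 74, 12]
enqueue(53): queue = [78, 74, 12, 53]

Answer: 78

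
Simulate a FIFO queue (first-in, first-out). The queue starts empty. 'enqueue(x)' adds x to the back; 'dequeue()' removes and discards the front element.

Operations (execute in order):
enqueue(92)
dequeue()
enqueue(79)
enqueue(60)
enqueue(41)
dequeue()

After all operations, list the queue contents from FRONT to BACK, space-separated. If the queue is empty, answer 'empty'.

Answer: 60 41

Derivation:
enqueue(92): [92]
dequeue(): []
enqueue(79): [79]
enqueue(60): [79, 60]
enqueue(41): [79, 60, 41]
dequeue(): [60, 41]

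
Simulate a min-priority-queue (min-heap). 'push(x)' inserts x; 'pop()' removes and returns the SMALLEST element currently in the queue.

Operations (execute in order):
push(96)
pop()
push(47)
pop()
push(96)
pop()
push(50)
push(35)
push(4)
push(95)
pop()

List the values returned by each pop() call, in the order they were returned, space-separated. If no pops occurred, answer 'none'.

Answer: 96 47 96 4

Derivation:
push(96): heap contents = [96]
pop() → 96: heap contents = []
push(47): heap contents = [47]
pop() → 47: heap contents = []
push(96): heap contents = [96]
pop() → 96: heap contents = []
push(50): heap contents = [50]
push(35): heap contents = [35, 50]
push(4): heap contents = [4, 35, 50]
push(95): heap contents = [4, 35, 50, 95]
pop() → 4: heap contents = [35, 50, 95]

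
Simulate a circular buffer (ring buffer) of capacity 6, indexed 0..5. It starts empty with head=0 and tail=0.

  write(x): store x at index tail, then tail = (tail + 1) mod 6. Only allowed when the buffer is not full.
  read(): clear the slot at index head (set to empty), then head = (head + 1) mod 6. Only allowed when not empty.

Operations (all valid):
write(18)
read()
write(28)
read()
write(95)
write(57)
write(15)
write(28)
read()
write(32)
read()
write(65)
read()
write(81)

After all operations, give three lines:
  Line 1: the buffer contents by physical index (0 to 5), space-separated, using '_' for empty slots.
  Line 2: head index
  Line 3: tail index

Answer: 32 65 81 _ _ 28
5
3

Derivation:
write(18): buf=[18 _ _ _ _ _], head=0, tail=1, size=1
read(): buf=[_ _ _ _ _ _], head=1, tail=1, size=0
write(28): buf=[_ 28 _ _ _ _], head=1, tail=2, size=1
read(): buf=[_ _ _ _ _ _], head=2, tail=2, size=0
write(95): buf=[_ _ 95 _ _ _], head=2, tail=3, size=1
write(57): buf=[_ _ 95 57 _ _], head=2, tail=4, size=2
write(15): buf=[_ _ 95 57 15 _], head=2, tail=5, size=3
write(28): buf=[_ _ 95 57 15 28], head=2, tail=0, size=4
read(): buf=[_ _ _ 57 15 28], head=3, tail=0, size=3
write(32): buf=[32 _ _ 57 15 28], head=3, tail=1, size=4
read(): buf=[32 _ _ _ 15 28], head=4, tail=1, size=3
write(65): buf=[32 65 _ _ 15 28], head=4, tail=2, size=4
read(): buf=[32 65 _ _ _ 28], head=5, tail=2, size=3
write(81): buf=[32 65 81 _ _ 28], head=5, tail=3, size=4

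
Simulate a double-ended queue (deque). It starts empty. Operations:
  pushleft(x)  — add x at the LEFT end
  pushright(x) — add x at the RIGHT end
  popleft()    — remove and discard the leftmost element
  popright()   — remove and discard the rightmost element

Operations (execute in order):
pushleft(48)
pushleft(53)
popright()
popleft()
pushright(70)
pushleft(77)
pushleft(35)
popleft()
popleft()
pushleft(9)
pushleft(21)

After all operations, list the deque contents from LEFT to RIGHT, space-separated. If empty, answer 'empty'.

Answer: 21 9 70

Derivation:
pushleft(48): [48]
pushleft(53): [53, 48]
popright(): [53]
popleft(): []
pushright(70): [70]
pushleft(77): [77, 70]
pushleft(35): [35, 77, 70]
popleft(): [77, 70]
popleft(): [70]
pushleft(9): [9, 70]
pushleft(21): [21, 9, 70]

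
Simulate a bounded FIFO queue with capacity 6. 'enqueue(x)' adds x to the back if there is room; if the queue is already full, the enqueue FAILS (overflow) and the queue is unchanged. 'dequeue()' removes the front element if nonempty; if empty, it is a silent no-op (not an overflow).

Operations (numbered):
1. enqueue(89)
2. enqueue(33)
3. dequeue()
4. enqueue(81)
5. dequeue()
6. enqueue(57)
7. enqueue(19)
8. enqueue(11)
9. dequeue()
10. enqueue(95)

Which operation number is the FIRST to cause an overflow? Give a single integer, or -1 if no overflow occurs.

Answer: -1

Derivation:
1. enqueue(89): size=1
2. enqueue(33): size=2
3. dequeue(): size=1
4. enqueue(81): size=2
5. dequeue(): size=1
6. enqueue(57): size=2
7. enqueue(19): size=3
8. enqueue(11): size=4
9. dequeue(): size=3
10. enqueue(95): size=4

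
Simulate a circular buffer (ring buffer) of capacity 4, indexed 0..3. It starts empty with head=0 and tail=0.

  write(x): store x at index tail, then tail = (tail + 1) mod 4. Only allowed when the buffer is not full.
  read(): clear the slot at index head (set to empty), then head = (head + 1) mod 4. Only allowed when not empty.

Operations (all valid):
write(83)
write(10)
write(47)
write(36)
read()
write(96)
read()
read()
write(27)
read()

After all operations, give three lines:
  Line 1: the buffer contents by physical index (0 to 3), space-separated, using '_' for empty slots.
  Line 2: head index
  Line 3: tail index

write(83): buf=[83 _ _ _], head=0, tail=1, size=1
write(10): buf=[83 10 _ _], head=0, tail=2, size=2
write(47): buf=[83 10 47 _], head=0, tail=3, size=3
write(36): buf=[83 10 47 36], head=0, tail=0, size=4
read(): buf=[_ 10 47 36], head=1, tail=0, size=3
write(96): buf=[96 10 47 36], head=1, tail=1, size=4
read(): buf=[96 _ 47 36], head=2, tail=1, size=3
read(): buf=[96 _ _ 36], head=3, tail=1, size=2
write(27): buf=[96 27 _ 36], head=3, tail=2, size=3
read(): buf=[96 27 _ _], head=0, tail=2, size=2

Answer: 96 27 _ _
0
2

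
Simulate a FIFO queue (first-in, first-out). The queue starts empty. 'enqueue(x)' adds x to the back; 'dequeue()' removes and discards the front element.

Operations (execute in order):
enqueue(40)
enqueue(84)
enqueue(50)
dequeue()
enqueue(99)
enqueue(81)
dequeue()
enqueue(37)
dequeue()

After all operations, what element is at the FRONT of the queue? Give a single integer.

enqueue(40): queue = [40]
enqueue(84): queue = [40, 84]
enqueue(50): queue = [40, 84, 50]
dequeue(): queue = [84, 50]
enqueue(99): queue = [84, 50, 99]
enqueue(81): queue = [84, 50, 99, 81]
dequeue(): queue = [50, 99, 81]
enqueue(37): queue = [50, 99, 81, 37]
dequeue(): queue = [99, 81, 37]

Answer: 99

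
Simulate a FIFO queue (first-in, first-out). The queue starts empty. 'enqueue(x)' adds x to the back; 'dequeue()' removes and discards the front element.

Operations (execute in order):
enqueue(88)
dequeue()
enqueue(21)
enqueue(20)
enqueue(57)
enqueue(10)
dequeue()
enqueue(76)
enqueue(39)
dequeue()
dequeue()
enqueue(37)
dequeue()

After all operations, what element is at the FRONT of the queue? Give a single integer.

Answer: 76

Derivation:
enqueue(88): queue = [88]
dequeue(): queue = []
enqueue(21): queue = [21]
enqueue(20): queue = [21, 20]
enqueue(57): queue = [21, 20, 57]
enqueue(10): queue = [21, 20, 57, 10]
dequeue(): queue = [20, 57, 10]
enqueue(76): queue = [20, 57, 10, 76]
enqueue(39): queue = [20, 57, 10, 76, 39]
dequeue(): queue = [57, 10, 76, 39]
dequeue(): queue = [10, 76, 39]
enqueue(37): queue = [10, 76, 39, 37]
dequeue(): queue = [76, 39, 37]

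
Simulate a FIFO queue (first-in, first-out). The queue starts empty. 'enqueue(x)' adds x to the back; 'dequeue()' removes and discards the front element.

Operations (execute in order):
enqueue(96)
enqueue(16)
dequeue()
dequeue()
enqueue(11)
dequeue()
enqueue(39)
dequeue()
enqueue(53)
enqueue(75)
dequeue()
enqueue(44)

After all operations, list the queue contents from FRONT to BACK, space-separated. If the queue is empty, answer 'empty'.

Answer: 75 44

Derivation:
enqueue(96): [96]
enqueue(16): [96, 16]
dequeue(): [16]
dequeue(): []
enqueue(11): [11]
dequeue(): []
enqueue(39): [39]
dequeue(): []
enqueue(53): [53]
enqueue(75): [53, 75]
dequeue(): [75]
enqueue(44): [75, 44]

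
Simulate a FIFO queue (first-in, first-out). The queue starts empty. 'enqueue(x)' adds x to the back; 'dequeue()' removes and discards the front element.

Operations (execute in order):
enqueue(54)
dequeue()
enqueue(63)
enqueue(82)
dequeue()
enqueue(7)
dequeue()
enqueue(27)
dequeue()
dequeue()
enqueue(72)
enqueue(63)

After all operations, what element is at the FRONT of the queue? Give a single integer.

Answer: 72

Derivation:
enqueue(54): queue = [54]
dequeue(): queue = []
enqueue(63): queue = [63]
enqueue(82): queue = [63, 82]
dequeue(): queue = [82]
enqueue(7): queue = [82, 7]
dequeue(): queue = [7]
enqueue(27): queue = [7, 27]
dequeue(): queue = [27]
dequeue(): queue = []
enqueue(72): queue = [72]
enqueue(63): queue = [72, 63]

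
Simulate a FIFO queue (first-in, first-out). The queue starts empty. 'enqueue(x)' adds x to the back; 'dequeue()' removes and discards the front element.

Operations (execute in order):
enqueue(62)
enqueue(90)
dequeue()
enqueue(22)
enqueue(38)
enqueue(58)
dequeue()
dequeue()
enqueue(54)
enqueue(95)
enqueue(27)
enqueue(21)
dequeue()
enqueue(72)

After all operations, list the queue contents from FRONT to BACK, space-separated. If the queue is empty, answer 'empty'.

enqueue(62): [62]
enqueue(90): [62, 90]
dequeue(): [90]
enqueue(22): [90, 22]
enqueue(38): [90, 22, 38]
enqueue(58): [90, 22, 38, 58]
dequeue(): [22, 38, 58]
dequeue(): [38, 58]
enqueue(54): [38, 58, 54]
enqueue(95): [38, 58, 54, 95]
enqueue(27): [38, 58, 54, 95, 27]
enqueue(21): [38, 58, 54, 95, 27, 21]
dequeue(): [58, 54, 95, 27, 21]
enqueue(72): [58, 54, 95, 27, 21, 72]

Answer: 58 54 95 27 21 72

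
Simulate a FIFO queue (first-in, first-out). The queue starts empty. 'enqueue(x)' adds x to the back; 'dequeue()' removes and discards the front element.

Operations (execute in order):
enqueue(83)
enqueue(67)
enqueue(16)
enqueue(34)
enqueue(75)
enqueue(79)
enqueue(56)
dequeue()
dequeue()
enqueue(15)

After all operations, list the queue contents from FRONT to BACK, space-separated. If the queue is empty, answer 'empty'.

enqueue(83): [83]
enqueue(67): [83, 67]
enqueue(16): [83, 67, 16]
enqueue(34): [83, 67, 16, 34]
enqueue(75): [83, 67, 16, 34, 75]
enqueue(79): [83, 67, 16, 34, 75, 79]
enqueue(56): [83, 67, 16, 34, 75, 79, 56]
dequeue(): [67, 16, 34, 75, 79, 56]
dequeue(): [16, 34, 75, 79, 56]
enqueue(15): [16, 34, 75, 79, 56, 15]

Answer: 16 34 75 79 56 15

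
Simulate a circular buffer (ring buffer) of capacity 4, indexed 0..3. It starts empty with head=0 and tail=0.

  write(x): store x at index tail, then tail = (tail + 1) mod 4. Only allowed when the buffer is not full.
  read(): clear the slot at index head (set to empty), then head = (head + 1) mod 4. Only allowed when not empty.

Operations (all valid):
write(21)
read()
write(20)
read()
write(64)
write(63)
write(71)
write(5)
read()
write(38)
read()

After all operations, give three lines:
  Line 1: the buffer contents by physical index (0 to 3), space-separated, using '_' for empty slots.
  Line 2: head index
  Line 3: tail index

Answer: 71 5 38 _
0
3

Derivation:
write(21): buf=[21 _ _ _], head=0, tail=1, size=1
read(): buf=[_ _ _ _], head=1, tail=1, size=0
write(20): buf=[_ 20 _ _], head=1, tail=2, size=1
read(): buf=[_ _ _ _], head=2, tail=2, size=0
write(64): buf=[_ _ 64 _], head=2, tail=3, size=1
write(63): buf=[_ _ 64 63], head=2, tail=0, size=2
write(71): buf=[71 _ 64 63], head=2, tail=1, size=3
write(5): buf=[71 5 64 63], head=2, tail=2, size=4
read(): buf=[71 5 _ 63], head=3, tail=2, size=3
write(38): buf=[71 5 38 63], head=3, tail=3, size=4
read(): buf=[71 5 38 _], head=0, tail=3, size=3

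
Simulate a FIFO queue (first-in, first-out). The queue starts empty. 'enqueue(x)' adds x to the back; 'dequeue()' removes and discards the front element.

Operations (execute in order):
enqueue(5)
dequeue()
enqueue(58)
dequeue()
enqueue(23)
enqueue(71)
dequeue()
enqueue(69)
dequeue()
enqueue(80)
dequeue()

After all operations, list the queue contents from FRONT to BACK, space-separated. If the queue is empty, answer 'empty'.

Answer: 80

Derivation:
enqueue(5): [5]
dequeue(): []
enqueue(58): [58]
dequeue(): []
enqueue(23): [23]
enqueue(71): [23, 71]
dequeue(): [71]
enqueue(69): [71, 69]
dequeue(): [69]
enqueue(80): [69, 80]
dequeue(): [80]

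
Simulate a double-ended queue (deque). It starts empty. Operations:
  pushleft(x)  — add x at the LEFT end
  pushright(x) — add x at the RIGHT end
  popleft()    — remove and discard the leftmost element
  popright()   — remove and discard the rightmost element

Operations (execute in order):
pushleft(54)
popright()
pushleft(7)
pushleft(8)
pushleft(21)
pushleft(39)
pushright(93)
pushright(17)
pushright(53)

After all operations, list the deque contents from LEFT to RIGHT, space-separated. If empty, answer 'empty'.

pushleft(54): [54]
popright(): []
pushleft(7): [7]
pushleft(8): [8, 7]
pushleft(21): [21, 8, 7]
pushleft(39): [39, 21, 8, 7]
pushright(93): [39, 21, 8, 7, 93]
pushright(17): [39, 21, 8, 7, 93, 17]
pushright(53): [39, 21, 8, 7, 93, 17, 53]

Answer: 39 21 8 7 93 17 53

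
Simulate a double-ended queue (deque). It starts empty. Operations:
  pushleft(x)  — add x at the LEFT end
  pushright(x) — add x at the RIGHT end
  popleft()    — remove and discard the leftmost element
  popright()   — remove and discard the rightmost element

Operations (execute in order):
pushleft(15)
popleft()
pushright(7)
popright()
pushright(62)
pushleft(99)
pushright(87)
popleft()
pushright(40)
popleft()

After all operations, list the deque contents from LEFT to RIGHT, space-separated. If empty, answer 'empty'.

pushleft(15): [15]
popleft(): []
pushright(7): [7]
popright(): []
pushright(62): [62]
pushleft(99): [99, 62]
pushright(87): [99, 62, 87]
popleft(): [62, 87]
pushright(40): [62, 87, 40]
popleft(): [87, 40]

Answer: 87 40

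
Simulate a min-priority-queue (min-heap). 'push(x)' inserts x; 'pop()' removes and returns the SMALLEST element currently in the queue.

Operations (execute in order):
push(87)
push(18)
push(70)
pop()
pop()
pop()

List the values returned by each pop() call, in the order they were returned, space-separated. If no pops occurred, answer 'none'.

push(87): heap contents = [87]
push(18): heap contents = [18, 87]
push(70): heap contents = [18, 70, 87]
pop() → 18: heap contents = [70, 87]
pop() → 70: heap contents = [87]
pop() → 87: heap contents = []

Answer: 18 70 87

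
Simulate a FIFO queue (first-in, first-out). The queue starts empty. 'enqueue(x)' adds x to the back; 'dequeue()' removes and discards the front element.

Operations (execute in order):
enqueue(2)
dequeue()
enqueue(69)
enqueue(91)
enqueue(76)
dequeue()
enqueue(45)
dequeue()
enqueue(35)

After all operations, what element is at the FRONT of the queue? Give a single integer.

enqueue(2): queue = [2]
dequeue(): queue = []
enqueue(69): queue = [69]
enqueue(91): queue = [69, 91]
enqueue(76): queue = [69, 91, 76]
dequeue(): queue = [91, 76]
enqueue(45): queue = [91, 76, 45]
dequeue(): queue = [76, 45]
enqueue(35): queue = [76, 45, 35]

Answer: 76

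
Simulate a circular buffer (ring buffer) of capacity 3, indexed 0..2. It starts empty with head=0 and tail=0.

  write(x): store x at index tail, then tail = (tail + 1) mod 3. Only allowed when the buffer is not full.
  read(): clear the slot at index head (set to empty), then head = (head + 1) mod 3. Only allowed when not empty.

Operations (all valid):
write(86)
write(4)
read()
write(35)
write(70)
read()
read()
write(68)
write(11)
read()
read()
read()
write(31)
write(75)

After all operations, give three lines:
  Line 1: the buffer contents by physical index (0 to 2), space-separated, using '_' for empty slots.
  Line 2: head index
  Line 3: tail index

write(86): buf=[86 _ _], head=0, tail=1, size=1
write(4): buf=[86 4 _], head=0, tail=2, size=2
read(): buf=[_ 4 _], head=1, tail=2, size=1
write(35): buf=[_ 4 35], head=1, tail=0, size=2
write(70): buf=[70 4 35], head=1, tail=1, size=3
read(): buf=[70 _ 35], head=2, tail=1, size=2
read(): buf=[70 _ _], head=0, tail=1, size=1
write(68): buf=[70 68 _], head=0, tail=2, size=2
write(11): buf=[70 68 11], head=0, tail=0, size=3
read(): buf=[_ 68 11], head=1, tail=0, size=2
read(): buf=[_ _ 11], head=2, tail=0, size=1
read(): buf=[_ _ _], head=0, tail=0, size=0
write(31): buf=[31 _ _], head=0, tail=1, size=1
write(75): buf=[31 75 _], head=0, tail=2, size=2

Answer: 31 75 _
0
2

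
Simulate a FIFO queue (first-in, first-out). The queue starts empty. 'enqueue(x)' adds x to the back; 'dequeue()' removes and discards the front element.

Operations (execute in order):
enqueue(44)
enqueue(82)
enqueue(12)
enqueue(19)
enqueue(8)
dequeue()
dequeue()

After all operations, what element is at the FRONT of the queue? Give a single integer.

Answer: 12

Derivation:
enqueue(44): queue = [44]
enqueue(82): queue = [44, 82]
enqueue(12): queue = [44, 82, 12]
enqueue(19): queue = [44, 82, 12, 19]
enqueue(8): queue = [44, 82, 12, 19, 8]
dequeue(): queue = [82, 12, 19, 8]
dequeue(): queue = [12, 19, 8]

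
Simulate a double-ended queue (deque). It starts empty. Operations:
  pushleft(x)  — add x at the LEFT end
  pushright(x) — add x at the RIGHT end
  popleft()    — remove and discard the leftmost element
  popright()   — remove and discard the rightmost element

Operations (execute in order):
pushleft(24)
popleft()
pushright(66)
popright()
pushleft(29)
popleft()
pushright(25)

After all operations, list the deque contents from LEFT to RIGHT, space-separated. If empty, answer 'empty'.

Answer: 25

Derivation:
pushleft(24): [24]
popleft(): []
pushright(66): [66]
popright(): []
pushleft(29): [29]
popleft(): []
pushright(25): [25]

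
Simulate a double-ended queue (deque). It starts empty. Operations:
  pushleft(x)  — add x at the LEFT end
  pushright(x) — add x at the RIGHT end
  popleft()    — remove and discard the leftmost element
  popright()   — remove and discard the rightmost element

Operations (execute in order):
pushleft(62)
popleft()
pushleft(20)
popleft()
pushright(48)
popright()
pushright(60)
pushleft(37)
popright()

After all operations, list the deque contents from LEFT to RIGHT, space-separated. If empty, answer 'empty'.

pushleft(62): [62]
popleft(): []
pushleft(20): [20]
popleft(): []
pushright(48): [48]
popright(): []
pushright(60): [60]
pushleft(37): [37, 60]
popright(): [37]

Answer: 37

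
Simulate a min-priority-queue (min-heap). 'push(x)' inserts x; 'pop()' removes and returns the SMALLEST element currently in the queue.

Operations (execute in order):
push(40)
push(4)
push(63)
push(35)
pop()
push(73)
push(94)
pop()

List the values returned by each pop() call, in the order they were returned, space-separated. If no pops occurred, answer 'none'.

Answer: 4 35

Derivation:
push(40): heap contents = [40]
push(4): heap contents = [4, 40]
push(63): heap contents = [4, 40, 63]
push(35): heap contents = [4, 35, 40, 63]
pop() → 4: heap contents = [35, 40, 63]
push(73): heap contents = [35, 40, 63, 73]
push(94): heap contents = [35, 40, 63, 73, 94]
pop() → 35: heap contents = [40, 63, 73, 94]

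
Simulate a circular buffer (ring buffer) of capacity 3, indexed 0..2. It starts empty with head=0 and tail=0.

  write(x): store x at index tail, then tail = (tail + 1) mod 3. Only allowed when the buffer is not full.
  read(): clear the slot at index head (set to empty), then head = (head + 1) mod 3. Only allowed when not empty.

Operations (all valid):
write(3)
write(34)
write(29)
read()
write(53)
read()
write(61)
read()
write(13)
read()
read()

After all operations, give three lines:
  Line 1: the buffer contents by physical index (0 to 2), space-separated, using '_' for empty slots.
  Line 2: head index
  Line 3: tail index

write(3): buf=[3 _ _], head=0, tail=1, size=1
write(34): buf=[3 34 _], head=0, tail=2, size=2
write(29): buf=[3 34 29], head=0, tail=0, size=3
read(): buf=[_ 34 29], head=1, tail=0, size=2
write(53): buf=[53 34 29], head=1, tail=1, size=3
read(): buf=[53 _ 29], head=2, tail=1, size=2
write(61): buf=[53 61 29], head=2, tail=2, size=3
read(): buf=[53 61 _], head=0, tail=2, size=2
write(13): buf=[53 61 13], head=0, tail=0, size=3
read(): buf=[_ 61 13], head=1, tail=0, size=2
read(): buf=[_ _ 13], head=2, tail=0, size=1

Answer: _ _ 13
2
0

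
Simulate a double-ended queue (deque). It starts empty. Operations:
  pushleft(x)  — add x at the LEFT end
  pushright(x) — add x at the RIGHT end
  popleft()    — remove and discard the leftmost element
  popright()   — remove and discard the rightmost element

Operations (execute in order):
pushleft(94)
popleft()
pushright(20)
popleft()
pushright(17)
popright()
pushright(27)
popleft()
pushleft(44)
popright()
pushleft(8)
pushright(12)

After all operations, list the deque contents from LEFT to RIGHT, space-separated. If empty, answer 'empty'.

pushleft(94): [94]
popleft(): []
pushright(20): [20]
popleft(): []
pushright(17): [17]
popright(): []
pushright(27): [27]
popleft(): []
pushleft(44): [44]
popright(): []
pushleft(8): [8]
pushright(12): [8, 12]

Answer: 8 12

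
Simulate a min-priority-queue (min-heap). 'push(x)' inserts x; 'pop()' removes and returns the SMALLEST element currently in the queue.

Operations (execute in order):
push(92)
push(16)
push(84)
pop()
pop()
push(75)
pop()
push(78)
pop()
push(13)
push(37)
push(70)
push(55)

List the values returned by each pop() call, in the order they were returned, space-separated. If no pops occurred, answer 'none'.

Answer: 16 84 75 78

Derivation:
push(92): heap contents = [92]
push(16): heap contents = [16, 92]
push(84): heap contents = [16, 84, 92]
pop() → 16: heap contents = [84, 92]
pop() → 84: heap contents = [92]
push(75): heap contents = [75, 92]
pop() → 75: heap contents = [92]
push(78): heap contents = [78, 92]
pop() → 78: heap contents = [92]
push(13): heap contents = [13, 92]
push(37): heap contents = [13, 37, 92]
push(70): heap contents = [13, 37, 70, 92]
push(55): heap contents = [13, 37, 55, 70, 92]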